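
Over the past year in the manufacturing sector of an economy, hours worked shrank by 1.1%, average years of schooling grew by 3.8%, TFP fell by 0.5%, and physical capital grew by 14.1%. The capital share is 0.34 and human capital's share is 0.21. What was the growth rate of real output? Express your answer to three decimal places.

Real output grew 4.597%.

Labor's share = 1 − 0.34 − 0.21 = 0.45.
Physical capital: 0.34 × 14.1 = 4.794 pp.
Average years of schooling: 0.21 × 3.8 = 0.798 pp.
Hours worked: 0.45 × (-1.1) = -0.495 pp.
Output growth = -0.5 + 5.097 = 4.597%.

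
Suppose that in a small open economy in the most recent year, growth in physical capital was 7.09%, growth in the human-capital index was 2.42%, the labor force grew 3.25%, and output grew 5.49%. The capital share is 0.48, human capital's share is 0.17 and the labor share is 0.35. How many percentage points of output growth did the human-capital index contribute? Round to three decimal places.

Contribution = share × growth = 0.17 × 2.42 = 0.4114 pp.

0.411 pp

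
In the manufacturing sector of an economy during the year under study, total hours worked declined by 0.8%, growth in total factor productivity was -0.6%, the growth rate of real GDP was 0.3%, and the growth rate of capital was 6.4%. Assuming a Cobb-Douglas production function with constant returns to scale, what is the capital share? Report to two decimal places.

0.24

gY = gA + α·gK + (1−α)·gL, so gY − gA − gL = α(gK − gL).
0.3 + 0.6 + 0.8 = α × (6.4 − (-0.8)).
1.7 = 7.2 α, so α = 0.2361.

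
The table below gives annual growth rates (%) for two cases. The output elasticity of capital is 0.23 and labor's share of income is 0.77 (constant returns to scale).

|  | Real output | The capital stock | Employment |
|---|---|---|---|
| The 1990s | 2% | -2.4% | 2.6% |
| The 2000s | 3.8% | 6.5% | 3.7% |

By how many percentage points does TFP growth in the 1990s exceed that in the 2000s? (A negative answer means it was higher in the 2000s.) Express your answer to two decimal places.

Labor's share = 1 − 0.23 = 0.77.
The 1990s: TFP = 2 + 0.552 − 2.002 = 0.55%.
The 2000s: TFP = 3.8 − 1.495 − 2.849 = -0.544%.
Difference = 0.55 − (-0.544) = 1.094 pp.

1.09 percentage points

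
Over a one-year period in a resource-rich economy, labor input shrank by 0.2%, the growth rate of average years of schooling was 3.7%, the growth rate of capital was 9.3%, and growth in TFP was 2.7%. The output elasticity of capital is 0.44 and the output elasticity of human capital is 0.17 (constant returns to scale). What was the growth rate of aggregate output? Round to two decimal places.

Labor's share = 1 − 0.44 − 0.17 = 0.39.
Capital: 0.44 × 9.3 = 4.092 pp.
Average years of schooling: 0.17 × 3.7 = 0.629 pp.
Labor input: 0.39 × (-0.2) = -0.078 pp.
Output growth = 2.7 + 4.643 = 7.343%.

7.34%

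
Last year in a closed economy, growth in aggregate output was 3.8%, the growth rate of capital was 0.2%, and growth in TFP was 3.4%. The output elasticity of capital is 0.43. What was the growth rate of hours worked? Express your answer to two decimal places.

0.55%

Labor's share = 1 − 0.43 = 0.57.
gY = gA + 0.43×0.2 + 0.57×g.
0.57×g = 3.8 − 3.4 − 0.086 = 0.314.
g = 0.314 / 0.57 = 0.5509%.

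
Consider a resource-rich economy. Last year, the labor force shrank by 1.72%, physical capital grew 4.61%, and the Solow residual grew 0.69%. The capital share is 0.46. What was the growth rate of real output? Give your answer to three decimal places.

Labor's share = 1 − 0.46 = 0.54.
Physical capital: 0.46 × 4.61 = 2.1206 pp.
The labor force: 0.54 × (-1.72) = -0.9288 pp.
Output growth = 0.69 + 1.1918 = 1.8818%.

1.882%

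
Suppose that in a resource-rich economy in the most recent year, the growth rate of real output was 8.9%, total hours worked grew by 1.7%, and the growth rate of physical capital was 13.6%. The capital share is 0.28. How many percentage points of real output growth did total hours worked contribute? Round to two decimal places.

1.22

Labor's share = 1 − 0.28 = 0.72.
Contribution = share × growth = 0.72 × 1.7 = 1.224 pp.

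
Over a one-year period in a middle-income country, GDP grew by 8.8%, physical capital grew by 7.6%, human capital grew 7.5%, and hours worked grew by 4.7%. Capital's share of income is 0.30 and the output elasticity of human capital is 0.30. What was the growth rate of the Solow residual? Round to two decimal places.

Labor's share = 1 − 0.3 − 0.3 = 0.4.
Physical capital: 0.3 × 7.6 = 2.28 pp.
Human capital: 0.3 × 7.5 = 2.25 pp.
Hours worked: 0.4 × 4.7 = 1.88 pp.
TFP growth = 8.8 − 6.41 = 2.39%.

2.39%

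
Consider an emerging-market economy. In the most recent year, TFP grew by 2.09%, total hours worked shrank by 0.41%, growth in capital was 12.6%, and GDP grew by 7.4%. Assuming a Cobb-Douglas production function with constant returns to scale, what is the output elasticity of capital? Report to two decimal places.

0.44

gY = gA + α·gK + (1−α)·gL, so gY − gA − gL = α(gK − gL).
7.4 − 2.09 + 0.41 = α × (12.6 − (-0.41)).
5.72 = 13.01 α, so α = 0.4397.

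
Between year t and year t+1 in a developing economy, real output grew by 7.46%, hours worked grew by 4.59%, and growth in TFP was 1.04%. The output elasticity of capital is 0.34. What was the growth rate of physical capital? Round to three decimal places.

Labor's share = 1 − 0.34 = 0.66.
gY = gA + 0.66×4.59 + 0.34×g.
0.34×g = 7.46 − 1.04 − 3.0294 = 3.3906.
g = 3.3906 / 0.34 = 9.97235%.

9.972%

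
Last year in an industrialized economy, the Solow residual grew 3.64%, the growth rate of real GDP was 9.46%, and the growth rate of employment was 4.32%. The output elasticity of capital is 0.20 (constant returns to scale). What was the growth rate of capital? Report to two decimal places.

Labor's share = 1 − 0.2 = 0.8.
gY = gA + 0.8×4.32 + 0.2×g.
0.2×g = 9.46 − 3.64 − 3.456 = 2.364.
g = 2.364 / 0.2 = 11.82%.

11.82%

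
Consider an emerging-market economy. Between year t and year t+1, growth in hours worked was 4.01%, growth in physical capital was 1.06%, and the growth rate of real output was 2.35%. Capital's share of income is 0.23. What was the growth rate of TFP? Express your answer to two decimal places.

Labor's share = 1 − 0.23 = 0.77.
Physical capital: 0.23 × 1.06 = 0.2438 pp.
Hours worked: 0.77 × 4.01 = 3.0877 pp.
TFP growth = 2.35 − 3.3315 = -0.9815%.

-0.98%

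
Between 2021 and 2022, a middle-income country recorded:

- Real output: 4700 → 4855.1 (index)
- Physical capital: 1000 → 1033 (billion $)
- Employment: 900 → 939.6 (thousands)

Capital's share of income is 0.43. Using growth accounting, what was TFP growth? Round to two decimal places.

-0.63%

Real output growth = (4855.1 − 4700) / 4700 = 3.3%.
Physical capital growth = (1033 − 1000) / 1000 = 3.3%.
Employment growth = (939.6 − 900) / 900 = 4.4%.
Labor's share = 1 − 0.43 = 0.57.
Physical capital: 0.43 × 3.3 = 1.419 pp.
Employment: 0.57 × 4.4 = 2.508 pp.
TFP growth = 3.3 − 3.927 = -0.627%.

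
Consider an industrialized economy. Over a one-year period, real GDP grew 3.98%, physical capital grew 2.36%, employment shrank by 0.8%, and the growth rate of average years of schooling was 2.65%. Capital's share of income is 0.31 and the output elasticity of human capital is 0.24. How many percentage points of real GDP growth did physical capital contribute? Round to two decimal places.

Contribution = share × growth = 0.31 × 2.36 = 0.7316 pp.

0.73 pp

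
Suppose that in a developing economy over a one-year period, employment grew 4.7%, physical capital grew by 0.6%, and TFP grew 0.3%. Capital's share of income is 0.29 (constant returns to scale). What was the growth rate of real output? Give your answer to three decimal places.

Labor's share = 1 − 0.29 = 0.71.
Physical capital: 0.29 × 0.6 = 0.174 pp.
Employment: 0.71 × 4.7 = 3.337 pp.
Output growth = 0.3 + 3.511 = 3.811%.

3.811%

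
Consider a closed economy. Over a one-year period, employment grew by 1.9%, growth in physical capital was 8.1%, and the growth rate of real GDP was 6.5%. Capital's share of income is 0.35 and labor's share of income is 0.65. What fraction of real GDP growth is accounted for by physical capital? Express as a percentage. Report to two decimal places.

Physical capital accounted for 43.62% of growth.

Physical capital contributed 0.35 × 8.1 = 2.835 pp.
Share of growth = 2.835 / 6.5 × 100 = 43.6154%.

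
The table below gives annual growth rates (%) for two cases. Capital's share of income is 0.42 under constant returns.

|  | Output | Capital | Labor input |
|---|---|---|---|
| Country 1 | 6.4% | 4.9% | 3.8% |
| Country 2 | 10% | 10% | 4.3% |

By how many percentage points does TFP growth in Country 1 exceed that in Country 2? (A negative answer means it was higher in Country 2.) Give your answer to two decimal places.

Labor's share = 1 − 0.42 = 0.58.
Country 1: TFP = 6.4 − 2.058 − 2.204 = 2.138%.
Country 2: TFP = 10 − 4.2 − 2.494 = 3.306%.
Difference = 2.138 − (3.306) = -1.168 pp.

-1.17 percentage points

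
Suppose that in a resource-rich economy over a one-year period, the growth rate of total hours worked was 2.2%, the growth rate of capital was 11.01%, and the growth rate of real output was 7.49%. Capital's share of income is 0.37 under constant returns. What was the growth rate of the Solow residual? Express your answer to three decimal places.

Labor's share = 1 − 0.37 = 0.63.
Capital: 0.37 × 11.01 = 4.0737 pp.
Total hours worked: 0.63 × 2.2 = 1.386 pp.
TFP growth = 7.49 − 5.4597 = 2.0303%.

2.030%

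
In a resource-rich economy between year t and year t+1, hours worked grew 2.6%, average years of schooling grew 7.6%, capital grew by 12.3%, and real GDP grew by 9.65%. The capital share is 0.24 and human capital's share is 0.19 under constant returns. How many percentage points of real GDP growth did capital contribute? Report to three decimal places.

2.952 percentage points

Contribution = share × growth = 0.24 × 12.3 = 2.952 pp.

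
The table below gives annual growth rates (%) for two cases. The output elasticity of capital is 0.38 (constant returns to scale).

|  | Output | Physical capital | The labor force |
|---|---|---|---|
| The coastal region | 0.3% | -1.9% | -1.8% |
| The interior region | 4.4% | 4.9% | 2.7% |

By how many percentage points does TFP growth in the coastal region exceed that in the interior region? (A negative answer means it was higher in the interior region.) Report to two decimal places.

Labor's share = 1 − 0.38 = 0.62.
The coastal region: TFP = 0.3 + 0.722 + 1.116 = 2.138%.
The interior region: TFP = 4.4 − 1.862 − 1.674 = 0.864%.
Difference = 2.138 − (0.864) = 1.274 pp.

1.27 percentage points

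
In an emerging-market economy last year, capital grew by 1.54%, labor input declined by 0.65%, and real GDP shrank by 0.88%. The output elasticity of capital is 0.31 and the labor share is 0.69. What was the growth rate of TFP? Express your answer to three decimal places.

Labor's share = 1 − 0.31 = 0.69.
Capital: 0.31 × 1.54 = 0.4774 pp.
Labor input: 0.69 × (-0.65) = -0.4485 pp.
TFP growth = -0.88 − 0.0289 = -0.9089%.

-0.909%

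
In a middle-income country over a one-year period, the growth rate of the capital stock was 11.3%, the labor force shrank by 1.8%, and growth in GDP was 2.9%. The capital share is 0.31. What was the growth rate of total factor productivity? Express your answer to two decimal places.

0.64%

Labor's share = 1 − 0.31 = 0.69.
The capital stock: 0.31 × 11.3 = 3.503 pp.
The labor force: 0.69 × (-1.8) = -1.242 pp.
TFP growth = 2.9 − 2.261 = 0.639%.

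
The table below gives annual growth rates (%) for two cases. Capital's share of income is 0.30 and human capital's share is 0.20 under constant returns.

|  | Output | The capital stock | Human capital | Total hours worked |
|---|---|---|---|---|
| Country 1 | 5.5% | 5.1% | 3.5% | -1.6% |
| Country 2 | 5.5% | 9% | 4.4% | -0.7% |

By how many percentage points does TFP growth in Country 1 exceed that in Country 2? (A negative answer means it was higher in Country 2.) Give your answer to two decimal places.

Labor's share = 1 − 0.3 − 0.2 = 0.5.
Country 1: TFP = 5.5 − 1.53 − 0.7 + 0.8 = 4.07%.
Country 2: TFP = 5.5 − 2.7 − 0.88 + 0.35 = 2.27%.
Difference = 4.07 − (2.27) = 1.8 pp.

1.80 percentage points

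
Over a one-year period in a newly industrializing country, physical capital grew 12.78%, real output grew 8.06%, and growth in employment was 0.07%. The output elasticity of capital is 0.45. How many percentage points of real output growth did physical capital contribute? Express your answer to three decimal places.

5.751

Contribution = share × growth = 0.45 × 12.78 = 5.751 pp.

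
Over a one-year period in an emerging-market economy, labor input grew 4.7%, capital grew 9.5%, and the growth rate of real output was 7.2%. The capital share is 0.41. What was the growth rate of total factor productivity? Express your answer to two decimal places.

Labor's share = 1 − 0.41 = 0.59.
Capital: 0.41 × 9.5 = 3.895 pp.
Labor input: 0.59 × 4.7 = 2.773 pp.
TFP growth = 7.2 − 6.668 = 0.532%.

0.53%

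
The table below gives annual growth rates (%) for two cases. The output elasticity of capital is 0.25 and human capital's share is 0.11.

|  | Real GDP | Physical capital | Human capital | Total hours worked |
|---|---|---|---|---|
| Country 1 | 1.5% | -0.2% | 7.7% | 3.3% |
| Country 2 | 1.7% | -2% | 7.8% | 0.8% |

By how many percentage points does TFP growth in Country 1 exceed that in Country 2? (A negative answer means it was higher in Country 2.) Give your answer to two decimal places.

-2.24 percentage points

Labor's share = 1 − 0.25 − 0.11 = 0.64.
Country 1: TFP = 1.5 + 0.05 − 0.847 − 2.112 = -1.409%.
Country 2: TFP = 1.7 + 0.5 − 0.858 − 0.512 = 0.83%.
Difference = -1.409 − (0.83) = -2.239 pp.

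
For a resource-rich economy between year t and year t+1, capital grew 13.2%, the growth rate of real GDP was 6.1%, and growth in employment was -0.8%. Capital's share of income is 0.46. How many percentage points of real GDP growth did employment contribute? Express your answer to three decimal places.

Labor's share = 1 − 0.46 = 0.54.
Contribution = share × growth = 0.54 × (-0.8) = -0.432 pp.

-0.432 pp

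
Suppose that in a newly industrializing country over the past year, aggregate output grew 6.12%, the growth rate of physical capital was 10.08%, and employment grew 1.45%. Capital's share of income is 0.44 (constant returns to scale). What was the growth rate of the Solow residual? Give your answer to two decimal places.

0.87%

Labor's share = 1 − 0.44 = 0.56.
Physical capital: 0.44 × 10.08 = 4.4352 pp.
Employment: 0.56 × 1.45 = 0.812 pp.
TFP growth = 6.12 − 5.2472 = 0.8728%.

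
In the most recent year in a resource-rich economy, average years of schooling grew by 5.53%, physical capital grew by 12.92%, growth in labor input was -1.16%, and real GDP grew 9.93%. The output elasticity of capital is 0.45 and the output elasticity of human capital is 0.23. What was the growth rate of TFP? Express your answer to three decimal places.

TFP growth was 3.215%.

Labor's share = 1 − 0.45 − 0.23 = 0.32.
Physical capital: 0.45 × 12.92 = 5.814 pp.
Average years of schooling: 0.23 × 5.53 = 1.2719 pp.
Labor input: 0.32 × (-1.16) = -0.3712 pp.
TFP growth = 9.93 − 6.7147 = 3.2153%.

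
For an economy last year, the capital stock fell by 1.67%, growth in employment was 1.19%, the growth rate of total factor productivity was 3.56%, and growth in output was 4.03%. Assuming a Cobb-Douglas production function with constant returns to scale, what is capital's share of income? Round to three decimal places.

α = 0.252

gY = gA + α·gK + (1−α)·gL, so gY − gA − gL = α(gK − gL).
4.03 − 3.56 − 1.19 = α × (-1.67 − 1.19).
-0.72 = -2.86 α, so α = 0.25175.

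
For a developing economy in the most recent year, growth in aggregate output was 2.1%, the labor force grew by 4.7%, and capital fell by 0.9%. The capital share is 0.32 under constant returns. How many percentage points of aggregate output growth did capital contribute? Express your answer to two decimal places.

-0.29 percentage points

Contribution = share × growth = 0.32 × (-0.9) = -0.288 pp.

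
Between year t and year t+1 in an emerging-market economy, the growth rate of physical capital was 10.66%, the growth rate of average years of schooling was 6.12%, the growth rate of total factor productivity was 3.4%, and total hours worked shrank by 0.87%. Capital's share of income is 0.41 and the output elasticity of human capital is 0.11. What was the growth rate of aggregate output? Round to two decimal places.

Labor's share = 1 − 0.41 − 0.11 = 0.48.
Physical capital: 0.41 × 10.66 = 4.3706 pp.
Average years of schooling: 0.11 × 6.12 = 0.6732 pp.
Total hours worked: 0.48 × (-0.87) = -0.4176 pp.
Output growth = 3.4 + 4.6262 = 8.0262%.

Aggregate output growth was 8.03%.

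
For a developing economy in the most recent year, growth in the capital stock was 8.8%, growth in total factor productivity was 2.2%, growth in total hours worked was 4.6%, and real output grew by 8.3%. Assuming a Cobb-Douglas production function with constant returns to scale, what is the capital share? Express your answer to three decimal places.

gY = gA + α·gK + (1−α)·gL, so gY − gA − gL = α(gK − gL).
8.3 − 2.2 − 4.6 = α × (8.8 − 4.6).
1.5 = 4.2 α, so α = 0.35714.

The capital share is 0.357.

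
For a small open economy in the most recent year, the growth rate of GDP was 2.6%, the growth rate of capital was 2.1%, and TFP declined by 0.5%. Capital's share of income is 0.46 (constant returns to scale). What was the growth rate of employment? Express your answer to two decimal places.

Labor's share = 1 − 0.46 = 0.54.
gY = gA + 0.46×2.1 + 0.54×g.
0.54×g = 2.6 + 0.5 − 0.966 = 2.134.
g = 2.134 / 0.54 = 3.9519%.

Employment grew 3.95%.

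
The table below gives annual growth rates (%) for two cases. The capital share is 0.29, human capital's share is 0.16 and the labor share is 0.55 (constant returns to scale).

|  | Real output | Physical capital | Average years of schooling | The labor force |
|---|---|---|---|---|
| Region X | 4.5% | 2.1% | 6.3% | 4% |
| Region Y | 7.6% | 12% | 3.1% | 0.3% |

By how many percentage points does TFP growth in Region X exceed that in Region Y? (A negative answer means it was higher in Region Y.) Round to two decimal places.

-2.78 percentage points

Labor's share = 1 − 0.29 − 0.16 = 0.55.
Region X: TFP = 4.5 − 0.609 − 1.008 − 2.2 = 0.683%.
Region Y: TFP = 7.6 − 3.48 − 0.496 − 0.165 = 3.459%.
Difference = 0.683 − (3.459) = -2.776 pp.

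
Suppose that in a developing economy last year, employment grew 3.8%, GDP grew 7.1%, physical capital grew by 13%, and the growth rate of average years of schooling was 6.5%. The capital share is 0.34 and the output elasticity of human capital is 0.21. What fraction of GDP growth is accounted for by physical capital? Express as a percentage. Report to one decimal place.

62.3%

Physical capital contributed 0.34 × 13 = 4.42 pp.
Share of growth = 4.42 / 7.1 × 100 = 62.254%.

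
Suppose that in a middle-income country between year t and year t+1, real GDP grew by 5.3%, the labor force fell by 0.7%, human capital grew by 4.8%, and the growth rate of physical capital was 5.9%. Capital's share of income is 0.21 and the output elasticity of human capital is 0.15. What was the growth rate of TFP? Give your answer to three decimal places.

Labor's share = 1 − 0.21 − 0.15 = 0.64.
Physical capital: 0.21 × 5.9 = 1.239 pp.
Human capital: 0.15 × 4.8 = 0.72 pp.
The labor force: 0.64 × (-0.7) = -0.448 pp.
TFP growth = 5.3 − 1.511 = 3.789%.

TFP growth was 3.789%.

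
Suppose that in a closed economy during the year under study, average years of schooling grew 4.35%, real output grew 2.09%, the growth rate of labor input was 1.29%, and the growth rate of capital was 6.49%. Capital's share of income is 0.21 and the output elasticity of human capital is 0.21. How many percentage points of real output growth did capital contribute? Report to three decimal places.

Contribution = share × growth = 0.21 × 6.49 = 1.3629 pp.

1.363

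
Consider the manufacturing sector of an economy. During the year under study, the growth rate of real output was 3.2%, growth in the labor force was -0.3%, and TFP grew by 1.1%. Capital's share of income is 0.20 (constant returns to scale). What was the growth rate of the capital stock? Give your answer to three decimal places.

Labor's share = 1 − 0.2 = 0.8.
gY = gA + 0.8×(-0.3) + 0.2×g.
0.2×g = 3.2 − 1.1 + 0.24 = 2.34.
g = 2.34 / 0.2 = 11.7%.

11.700%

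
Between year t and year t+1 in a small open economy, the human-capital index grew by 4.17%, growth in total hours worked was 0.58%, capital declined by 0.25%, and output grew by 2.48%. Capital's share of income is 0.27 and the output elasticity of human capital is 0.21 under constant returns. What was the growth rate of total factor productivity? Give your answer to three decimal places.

Total factor productivity growth was 1.370%.

Labor's share = 1 − 0.27 − 0.21 = 0.52.
Capital: 0.27 × (-0.25) = -0.0675 pp.
The human-capital index: 0.21 × 4.17 = 0.8757 pp.
Total hours worked: 0.52 × 0.58 = 0.3016 pp.
TFP growth = 2.48 − 1.1098 = 1.3702%.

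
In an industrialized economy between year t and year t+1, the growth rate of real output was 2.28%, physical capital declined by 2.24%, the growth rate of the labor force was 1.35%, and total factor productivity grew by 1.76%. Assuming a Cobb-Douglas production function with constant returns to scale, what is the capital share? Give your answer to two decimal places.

α = 0.23

gY = gA + α·gK + (1−α)·gL, so gY − gA − gL = α(gK − gL).
2.28 − 1.76 − 1.35 = α × (-2.24 − 1.35).
-0.83 = -3.59 α, so α = 0.2312.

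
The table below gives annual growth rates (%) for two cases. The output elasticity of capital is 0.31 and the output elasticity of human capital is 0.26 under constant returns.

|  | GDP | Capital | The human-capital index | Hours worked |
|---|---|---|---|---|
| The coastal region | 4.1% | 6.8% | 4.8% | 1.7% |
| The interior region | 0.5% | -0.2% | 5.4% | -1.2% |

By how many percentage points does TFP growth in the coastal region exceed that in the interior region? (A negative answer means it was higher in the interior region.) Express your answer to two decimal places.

Labor's share = 1 − 0.31 − 0.26 = 0.43.
The coastal region: TFP = 4.1 − 2.108 − 1.248 − 0.731 = 0.013%.
The interior region: TFP = 0.5 + 0.062 − 1.404 + 0.516 = -0.326%.
Difference = 0.013 − (-0.326) = 0.339 pp.

0.34 percentage points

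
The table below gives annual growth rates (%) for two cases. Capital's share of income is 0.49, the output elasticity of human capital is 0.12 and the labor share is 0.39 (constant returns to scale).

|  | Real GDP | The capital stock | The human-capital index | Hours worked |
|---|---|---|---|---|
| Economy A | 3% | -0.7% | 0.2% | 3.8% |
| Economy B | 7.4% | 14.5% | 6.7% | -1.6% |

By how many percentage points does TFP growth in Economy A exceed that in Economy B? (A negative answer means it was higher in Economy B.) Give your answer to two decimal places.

1.72 percentage points

Labor's share = 1 − 0.49 − 0.12 = 0.39.
Economy A: TFP = 3 + 0.343 − 0.024 − 1.482 = 1.837%.
Economy B: TFP = 7.4 − 7.105 − 0.804 + 0.624 = 0.115%.
Difference = 1.837 − (0.115) = 1.722 pp.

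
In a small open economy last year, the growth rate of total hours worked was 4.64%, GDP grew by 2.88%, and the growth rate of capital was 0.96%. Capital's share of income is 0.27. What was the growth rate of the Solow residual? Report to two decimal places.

-0.77%

Labor's share = 1 − 0.27 = 0.73.
Capital: 0.27 × 0.96 = 0.2592 pp.
Total hours worked: 0.73 × 4.64 = 3.3872 pp.
TFP growth = 2.88 − 3.6464 = -0.7664%.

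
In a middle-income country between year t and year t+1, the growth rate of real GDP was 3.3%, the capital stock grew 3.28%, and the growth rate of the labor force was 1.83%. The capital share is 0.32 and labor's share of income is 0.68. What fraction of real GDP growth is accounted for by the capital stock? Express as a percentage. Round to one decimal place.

The capital stock accounted for 31.8% of growth.

The capital stock contributed 0.32 × 3.28 = 1.0496 pp.
Share of growth = 1.0496 / 3.3 × 100 = 31.806%.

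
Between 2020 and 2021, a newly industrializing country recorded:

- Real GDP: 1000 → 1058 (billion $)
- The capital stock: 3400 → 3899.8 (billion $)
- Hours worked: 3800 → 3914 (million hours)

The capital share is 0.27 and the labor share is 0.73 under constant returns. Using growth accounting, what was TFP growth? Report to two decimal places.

-0.36%

Real GDP growth = (1058 − 1000) / 1000 = 5.8%.
The capital stock growth = (3899.8 − 3400) / 3400 = 14.7%.
Hours worked growth = (3914 − 3800) / 3800 = 3%.
Labor's share = 1 − 0.27 = 0.73.
The capital stock: 0.27 × 14.7 = 3.969 pp.
Hours worked: 0.73 × 3 = 2.19 pp.
TFP growth = 5.8 − 6.159 = -0.359%.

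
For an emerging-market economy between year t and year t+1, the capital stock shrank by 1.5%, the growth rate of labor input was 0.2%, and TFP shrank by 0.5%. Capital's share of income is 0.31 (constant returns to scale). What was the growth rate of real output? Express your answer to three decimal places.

Labor's share = 1 − 0.31 = 0.69.
The capital stock: 0.31 × (-1.5) = -0.465 pp.
Labor input: 0.69 × 0.2 = 0.138 pp.
Output growth = -0.5 + (-0.327) = -0.827%.

-0.827%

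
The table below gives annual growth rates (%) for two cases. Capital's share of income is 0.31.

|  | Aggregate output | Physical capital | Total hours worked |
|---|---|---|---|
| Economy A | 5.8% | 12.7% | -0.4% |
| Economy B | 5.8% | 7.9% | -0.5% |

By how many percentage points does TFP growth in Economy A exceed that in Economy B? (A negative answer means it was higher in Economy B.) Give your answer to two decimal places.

Labor's share = 1 − 0.31 = 0.69.
Economy A: TFP = 5.8 − 3.937 + 0.276 = 2.139%.
Economy B: TFP = 5.8 − 2.449 + 0.345 = 3.696%.
Difference = 2.139 − (3.696) = -1.557 pp.

-1.56 percentage points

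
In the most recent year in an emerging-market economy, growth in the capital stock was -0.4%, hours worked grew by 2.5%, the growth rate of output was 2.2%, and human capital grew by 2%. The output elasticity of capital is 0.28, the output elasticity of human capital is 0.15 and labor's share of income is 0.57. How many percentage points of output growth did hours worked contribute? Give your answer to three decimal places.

Labor's share = 1 − 0.28 − 0.15 = 0.57.
Contribution = share × growth = 0.57 × 2.5 = 1.425 pp.

1.425 pp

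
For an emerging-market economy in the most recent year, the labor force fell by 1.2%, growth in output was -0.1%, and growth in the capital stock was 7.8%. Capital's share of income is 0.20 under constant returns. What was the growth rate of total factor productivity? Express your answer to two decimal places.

Labor's share = 1 − 0.2 = 0.8.
The capital stock: 0.2 × 7.8 = 1.56 pp.
The labor force: 0.8 × (-1.2) = -0.96 pp.
TFP growth = -0.1 − 0.6 = -0.7%.

-0.70%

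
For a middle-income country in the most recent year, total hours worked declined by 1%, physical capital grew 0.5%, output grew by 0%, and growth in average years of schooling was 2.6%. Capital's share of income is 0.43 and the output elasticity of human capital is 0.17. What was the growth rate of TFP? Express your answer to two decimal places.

Labor's share = 1 − 0.43 − 0.17 = 0.4.
Physical capital: 0.43 × 0.5 = 0.215 pp.
Average years of schooling: 0.17 × 2.6 = 0.442 pp.
Total hours worked: 0.4 × (-1) = -0.4 pp.
TFP growth = 0 − 0.257 = -0.257%.

-0.26%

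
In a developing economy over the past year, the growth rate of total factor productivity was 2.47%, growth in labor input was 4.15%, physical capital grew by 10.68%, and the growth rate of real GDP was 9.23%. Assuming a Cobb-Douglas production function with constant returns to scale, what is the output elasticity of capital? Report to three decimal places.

gY = gA + α·gK + (1−α)·gL, so gY − gA − gL = α(gK − gL).
9.23 − 2.47 − 4.15 = α × (10.68 − 4.15).
2.61 = 6.53 α, so α = 0.39969.

α = 0.400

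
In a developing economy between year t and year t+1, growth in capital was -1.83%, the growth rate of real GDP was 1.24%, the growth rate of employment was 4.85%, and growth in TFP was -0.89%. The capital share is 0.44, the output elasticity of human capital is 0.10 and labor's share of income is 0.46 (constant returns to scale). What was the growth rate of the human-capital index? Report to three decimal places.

The human-capital index growth was 7.042%.

Labor's share = 1 − 0.44 − 0.1 = 0.46.
gY = gA + 0.44×(-1.83) + 0.46×4.85 + 0.1×g.
0.1×g = 1.24 + 0.89 − 1.4258 = 0.7042.
g = 0.7042 / 0.1 = 7.042%.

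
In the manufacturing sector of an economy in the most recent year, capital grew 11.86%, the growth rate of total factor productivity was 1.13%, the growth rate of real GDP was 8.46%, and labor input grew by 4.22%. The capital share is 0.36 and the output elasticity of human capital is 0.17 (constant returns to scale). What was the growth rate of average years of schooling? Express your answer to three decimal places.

Labor's share = 1 − 0.36 − 0.17 = 0.47.
gY = gA + 0.36×11.86 + 0.47×4.22 + 0.17×g.
0.17×g = 8.46 − 1.13 − 6.253 = 1.077.
g = 1.077 / 0.17 = 6.33529%.

6.335%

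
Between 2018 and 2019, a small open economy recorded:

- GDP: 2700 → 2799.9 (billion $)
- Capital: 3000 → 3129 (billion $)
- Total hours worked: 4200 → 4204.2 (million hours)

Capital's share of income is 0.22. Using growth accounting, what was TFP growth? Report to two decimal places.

TFP grew 2.68%.

GDP growth = (2799.9 − 2700) / 2700 = 3.7%.
Capital growth = (3129 − 3000) / 3000 = 4.3%.
Total hours worked growth = (4204.2 − 4200) / 4200 = 0.1%.
Labor's share = 1 − 0.22 = 0.78.
Capital: 0.22 × 4.3 = 0.946 pp.
Total hours worked: 0.78 × 0.1 = 0.078 pp.
TFP growth = 3.7 − 1.024 = 2.676%.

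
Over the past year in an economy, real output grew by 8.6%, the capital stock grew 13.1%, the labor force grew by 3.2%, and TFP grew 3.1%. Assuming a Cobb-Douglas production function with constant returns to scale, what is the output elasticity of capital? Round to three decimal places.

The output elasticity of capital is 0.232.

gY = gA + α·gK + (1−α)·gL, so gY − gA − gL = α(gK − gL).
8.6 − 3.1 − 3.2 = α × (13.1 − 3.2).
2.3 = 9.9 α, so α = 0.23232.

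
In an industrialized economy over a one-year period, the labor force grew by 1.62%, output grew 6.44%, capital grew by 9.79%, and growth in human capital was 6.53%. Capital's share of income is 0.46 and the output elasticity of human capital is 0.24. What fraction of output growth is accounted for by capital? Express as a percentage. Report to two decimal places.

Capital contributed 0.46 × 9.79 = 4.5034 pp.
Share of growth = 4.5034 / 6.44 × 100 = 69.9286%.

69.93%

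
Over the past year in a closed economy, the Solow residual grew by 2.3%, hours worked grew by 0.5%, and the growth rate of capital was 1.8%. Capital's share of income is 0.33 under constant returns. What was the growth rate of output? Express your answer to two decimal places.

Output grew 3.23%.

Labor's share = 1 − 0.33 = 0.67.
Capital: 0.33 × 1.8 = 0.594 pp.
Hours worked: 0.67 × 0.5 = 0.335 pp.
Output growth = 2.3 + 0.929 = 3.229%.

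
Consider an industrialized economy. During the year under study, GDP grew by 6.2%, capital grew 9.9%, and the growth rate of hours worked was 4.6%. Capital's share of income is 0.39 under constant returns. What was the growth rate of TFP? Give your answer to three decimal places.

Labor's share = 1 − 0.39 = 0.61.
Capital: 0.39 × 9.9 = 3.861 pp.
Hours worked: 0.61 × 4.6 = 2.806 pp.
TFP growth = 6.2 − 6.667 = -0.467%.

-0.467%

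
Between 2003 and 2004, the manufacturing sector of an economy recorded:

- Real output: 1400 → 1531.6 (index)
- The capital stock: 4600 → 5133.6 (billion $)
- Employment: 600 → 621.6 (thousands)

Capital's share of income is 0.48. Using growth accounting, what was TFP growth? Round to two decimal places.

Real output growth = (1531.6 − 1400) / 1400 = 9.4%.
The capital stock growth = (5133.6 − 4600) / 4600 = 11.6%.
Employment growth = (621.6 − 600) / 600 = 3.6%.
Labor's share = 1 − 0.48 = 0.52.
The capital stock: 0.48 × 11.6 = 5.568 pp.
Employment: 0.52 × 3.6 = 1.872 pp.
TFP growth = 9.4 − 7.44 = 1.96%.

1.96%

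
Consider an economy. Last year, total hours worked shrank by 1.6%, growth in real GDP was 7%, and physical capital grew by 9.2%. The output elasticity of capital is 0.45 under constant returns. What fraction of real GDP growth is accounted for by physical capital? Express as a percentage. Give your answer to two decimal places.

59.14%

Physical capital contributed 0.45 × 9.2 = 4.14 pp.
Share of growth = 4.14 / 7 × 100 = 59.1429%.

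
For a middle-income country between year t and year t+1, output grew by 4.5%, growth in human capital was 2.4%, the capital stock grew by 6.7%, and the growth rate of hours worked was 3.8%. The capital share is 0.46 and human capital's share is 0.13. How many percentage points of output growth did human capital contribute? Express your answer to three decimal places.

0.312 pp

Contribution = share × growth = 0.13 × 2.4 = 0.312 pp.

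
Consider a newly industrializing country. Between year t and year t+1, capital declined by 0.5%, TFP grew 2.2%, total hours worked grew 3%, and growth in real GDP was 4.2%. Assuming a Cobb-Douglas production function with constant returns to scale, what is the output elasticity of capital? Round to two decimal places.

α = 0.29

gY = gA + α·gK + (1−α)·gL, so gY − gA − gL = α(gK − gL).
4.2 − 2.2 − 3 = α × (-0.5 − 3).
-1 = -3.5 α, so α = 0.2857.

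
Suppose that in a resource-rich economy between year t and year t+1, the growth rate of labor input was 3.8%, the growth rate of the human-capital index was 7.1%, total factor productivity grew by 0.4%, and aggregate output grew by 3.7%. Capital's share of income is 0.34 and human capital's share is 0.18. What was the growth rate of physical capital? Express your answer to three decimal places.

0.582%

Labor's share = 1 − 0.34 − 0.18 = 0.48.
gY = gA + 0.18×7.1 + 0.48×3.8 + 0.34×g.
0.34×g = 3.7 − 0.4 − 3.102 = 0.198.
g = 0.198 / 0.34 = 0.58235%.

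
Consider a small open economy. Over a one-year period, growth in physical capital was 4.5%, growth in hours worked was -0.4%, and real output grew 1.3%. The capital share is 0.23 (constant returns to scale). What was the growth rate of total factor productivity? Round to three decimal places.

Labor's share = 1 − 0.23 = 0.77.
Physical capital: 0.23 × 4.5 = 1.035 pp.
Hours worked: 0.77 × (-0.4) = -0.308 pp.
TFP growth = 1.3 − 0.727 = 0.573%.

Total factor productivity grew 0.573%.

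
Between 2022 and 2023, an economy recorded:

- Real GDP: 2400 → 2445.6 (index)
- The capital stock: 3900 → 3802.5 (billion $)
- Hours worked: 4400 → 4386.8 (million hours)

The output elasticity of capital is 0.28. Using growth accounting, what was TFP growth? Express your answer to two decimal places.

TFP grew 2.82%.

Real GDP growth = (2445.6 − 2400) / 2400 = 1.9%.
The capital stock growth = (3802.5 − 3900) / 3900 = -2.5%.
Hours worked growth = (4386.8 − 4400) / 4400 = -0.3%.
Labor's share = 1 − 0.28 = 0.72.
The capital stock: 0.28 × (-2.5) = -0.7 pp.
Hours worked: 0.72 × (-0.3) = -0.216 pp.
TFP growth = 1.9 + 0.916 = 2.816%.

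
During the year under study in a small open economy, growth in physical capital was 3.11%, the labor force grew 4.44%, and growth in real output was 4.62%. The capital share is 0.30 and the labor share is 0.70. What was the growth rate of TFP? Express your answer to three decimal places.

0.579%

Labor's share = 1 − 0.3 = 0.7.
Physical capital: 0.3 × 3.11 = 0.933 pp.
The labor force: 0.7 × 4.44 = 3.108 pp.
TFP growth = 4.62 − 4.041 = 0.579%.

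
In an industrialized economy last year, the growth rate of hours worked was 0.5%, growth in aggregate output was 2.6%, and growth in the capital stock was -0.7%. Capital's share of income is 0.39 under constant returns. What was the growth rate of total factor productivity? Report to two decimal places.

Labor's share = 1 − 0.39 = 0.61.
The capital stock: 0.39 × (-0.7) = -0.273 pp.
Hours worked: 0.61 × 0.5 = 0.305 pp.
TFP growth = 2.6 − 0.032 = 2.568%.

Total factor productivity growth was 2.57%.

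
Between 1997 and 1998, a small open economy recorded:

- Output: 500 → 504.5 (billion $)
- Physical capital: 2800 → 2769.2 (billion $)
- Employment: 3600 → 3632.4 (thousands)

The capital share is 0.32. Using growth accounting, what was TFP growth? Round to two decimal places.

0.64%

Output growth = (504.5 − 500) / 500 = 0.9%.
Physical capital growth = (2769.2 − 2800) / 2800 = -1.1%.
Employment growth = (3632.4 − 3600) / 3600 = 0.9%.
Labor's share = 1 − 0.32 = 0.68.
Physical capital: 0.32 × (-1.1) = -0.352 pp.
Employment: 0.68 × 0.9 = 0.612 pp.
TFP growth = 0.9 − 0.26 = 0.64%.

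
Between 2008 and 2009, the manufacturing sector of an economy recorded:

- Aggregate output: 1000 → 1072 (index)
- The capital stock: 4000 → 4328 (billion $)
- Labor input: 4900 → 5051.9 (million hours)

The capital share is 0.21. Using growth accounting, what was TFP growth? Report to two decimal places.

Aggregate output growth = (1072 − 1000) / 1000 = 7.2%.
The capital stock growth = (4328 − 4000) / 4000 = 8.2%.
Labor input growth = (5051.9 − 4900) / 4900 = 3.1%.
Labor's share = 1 − 0.21 = 0.79.
The capital stock: 0.21 × 8.2 = 1.722 pp.
Labor input: 0.79 × 3.1 = 2.449 pp.
TFP growth = 7.2 − 4.171 = 3.029%.

3.03%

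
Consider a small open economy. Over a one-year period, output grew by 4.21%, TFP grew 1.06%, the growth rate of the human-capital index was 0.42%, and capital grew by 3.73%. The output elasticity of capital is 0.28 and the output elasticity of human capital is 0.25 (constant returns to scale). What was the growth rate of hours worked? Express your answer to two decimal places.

Labor's share = 1 − 0.28 − 0.25 = 0.47.
gY = gA + 0.28×3.73 + 0.25×0.42 + 0.47×g.
0.47×g = 4.21 − 1.06 − 1.1494 = 2.0006.
g = 2.0006 / 0.47 = 4.2566%.

Hours worked grew 4.26%.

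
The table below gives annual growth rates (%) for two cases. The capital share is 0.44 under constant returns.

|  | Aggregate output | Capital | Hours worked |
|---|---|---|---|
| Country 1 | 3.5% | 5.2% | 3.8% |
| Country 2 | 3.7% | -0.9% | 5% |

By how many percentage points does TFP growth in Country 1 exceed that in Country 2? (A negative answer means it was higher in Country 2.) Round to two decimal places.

-2.21 percentage points

Labor's share = 1 − 0.44 = 0.56.
Country 1: TFP = 3.5 − 2.288 − 2.128 = -0.916%.
Country 2: TFP = 3.7 + 0.396 − 2.8 = 1.296%.
Difference = -0.916 − (1.296) = -2.212 pp.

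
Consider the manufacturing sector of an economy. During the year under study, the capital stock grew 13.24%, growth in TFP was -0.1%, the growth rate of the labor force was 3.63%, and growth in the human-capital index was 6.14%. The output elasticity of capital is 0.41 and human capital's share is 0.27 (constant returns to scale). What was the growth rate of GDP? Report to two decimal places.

8.15%

Labor's share = 1 − 0.41 − 0.27 = 0.32.
The capital stock: 0.41 × 13.24 = 5.4284 pp.
The human-capital index: 0.27 × 6.14 = 1.6578 pp.
The labor force: 0.32 × 3.63 = 1.1616 pp.
Output growth = -0.1 + 8.2478 = 8.1478%.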